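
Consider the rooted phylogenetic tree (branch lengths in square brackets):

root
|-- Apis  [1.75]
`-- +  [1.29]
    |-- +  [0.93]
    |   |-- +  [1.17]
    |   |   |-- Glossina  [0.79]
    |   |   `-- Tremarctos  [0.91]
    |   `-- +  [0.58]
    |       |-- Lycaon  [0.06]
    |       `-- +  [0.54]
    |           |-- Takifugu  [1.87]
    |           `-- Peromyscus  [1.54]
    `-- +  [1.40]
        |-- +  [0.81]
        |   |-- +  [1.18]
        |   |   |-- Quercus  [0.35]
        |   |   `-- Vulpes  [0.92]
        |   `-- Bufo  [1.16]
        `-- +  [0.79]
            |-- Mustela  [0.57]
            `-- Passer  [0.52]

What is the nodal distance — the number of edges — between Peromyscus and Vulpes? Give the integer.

8

The MRCA of Peromyscus and Vulpes is the node subtending (((Glossina,Tremarctos),(Lycaon,(Takifugu,Peromyscus))),(((Quercus,Vulpes),Bufo),(Mustela,Passer))).
From Peromyscus up to that node: 4 branches. From Vulpes up to the same node: 4 branches. Total: 4 + 4 = 8.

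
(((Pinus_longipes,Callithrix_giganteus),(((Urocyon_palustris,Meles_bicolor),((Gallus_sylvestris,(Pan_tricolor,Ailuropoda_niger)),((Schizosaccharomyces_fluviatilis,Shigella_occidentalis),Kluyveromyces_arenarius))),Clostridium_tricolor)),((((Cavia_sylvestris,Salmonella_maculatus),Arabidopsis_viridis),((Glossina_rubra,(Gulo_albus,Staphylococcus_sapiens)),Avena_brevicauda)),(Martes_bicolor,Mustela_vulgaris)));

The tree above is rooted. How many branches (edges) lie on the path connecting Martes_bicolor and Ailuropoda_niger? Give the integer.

The MRCA of Martes_bicolor and Ailuropoda_niger is the root of the tree.
From Martes_bicolor up to that node: 3 branches. From Ailuropoda_niger up to the same node: 7 branches. Total: 3 + 7 = 10.

10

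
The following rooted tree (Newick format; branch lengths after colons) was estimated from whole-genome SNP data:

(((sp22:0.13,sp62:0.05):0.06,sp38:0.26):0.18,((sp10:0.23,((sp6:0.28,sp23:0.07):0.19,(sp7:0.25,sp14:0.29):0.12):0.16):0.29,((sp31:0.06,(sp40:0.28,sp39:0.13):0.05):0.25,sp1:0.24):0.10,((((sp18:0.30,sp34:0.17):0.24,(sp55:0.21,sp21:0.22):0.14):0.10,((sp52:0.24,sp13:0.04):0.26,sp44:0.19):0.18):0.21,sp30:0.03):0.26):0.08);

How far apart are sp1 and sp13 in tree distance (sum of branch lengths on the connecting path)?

The path runs sp1 → … → MRCA → … → sp13; the MRCA is the node subtending ((sp10,((sp6,sp23),(sp7,sp14))),((sp31,(sp40,sp39)),sp1),((((sp18,sp34),(sp55,sp21)),((sp52,sp13),sp44)),sp30)).
Branch lengths along that path: 0.24 + 0.10 + 0.26 + 0.21 + 0.18 + 0.26 + 0.04 = 1.29.

1.29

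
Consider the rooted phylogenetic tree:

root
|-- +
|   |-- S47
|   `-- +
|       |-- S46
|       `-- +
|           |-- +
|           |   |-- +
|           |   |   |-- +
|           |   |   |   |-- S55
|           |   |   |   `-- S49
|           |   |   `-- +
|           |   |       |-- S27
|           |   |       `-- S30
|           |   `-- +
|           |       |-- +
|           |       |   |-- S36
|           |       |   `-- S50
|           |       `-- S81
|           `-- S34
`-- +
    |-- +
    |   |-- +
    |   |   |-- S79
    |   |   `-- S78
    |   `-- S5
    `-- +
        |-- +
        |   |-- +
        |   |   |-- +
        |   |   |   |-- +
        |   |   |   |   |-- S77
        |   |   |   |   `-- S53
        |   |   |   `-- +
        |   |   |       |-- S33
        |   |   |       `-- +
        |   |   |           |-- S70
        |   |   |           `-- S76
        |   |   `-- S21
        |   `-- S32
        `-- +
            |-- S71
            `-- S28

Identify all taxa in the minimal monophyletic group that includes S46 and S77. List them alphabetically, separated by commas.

S21, S27, S28, S30, S32, S33, S34, S36, S46, S47, S49, S5, S50, S53, S55, S70, S71, S76, S77, S78, S79, S81

Tracing S46: it sits inside (S46,((((S55,S49),(S27,S30)),((S36,S50),S81)),S34)).
Tracing S77: it sits inside (S77,S53).
The smallest clade enclosing both is the whole tree (their MRCA is the root), so the answer is all 22 tips in alphabetical order.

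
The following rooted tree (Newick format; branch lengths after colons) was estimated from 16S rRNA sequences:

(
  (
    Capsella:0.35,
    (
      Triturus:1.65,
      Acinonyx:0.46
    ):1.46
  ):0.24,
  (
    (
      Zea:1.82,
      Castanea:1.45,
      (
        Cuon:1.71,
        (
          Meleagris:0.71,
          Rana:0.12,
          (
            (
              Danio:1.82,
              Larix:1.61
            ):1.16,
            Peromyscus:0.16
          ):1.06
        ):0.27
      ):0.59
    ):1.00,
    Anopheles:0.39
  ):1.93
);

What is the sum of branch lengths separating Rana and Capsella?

The path runs Rana → … → MRCA → … → Capsella; the MRCA is the root of the tree.
Branch lengths along that path: 0.12 + 0.27 + 0.59 + 1.00 + 1.93 + 0.24 + 0.35 = 4.50.

4.50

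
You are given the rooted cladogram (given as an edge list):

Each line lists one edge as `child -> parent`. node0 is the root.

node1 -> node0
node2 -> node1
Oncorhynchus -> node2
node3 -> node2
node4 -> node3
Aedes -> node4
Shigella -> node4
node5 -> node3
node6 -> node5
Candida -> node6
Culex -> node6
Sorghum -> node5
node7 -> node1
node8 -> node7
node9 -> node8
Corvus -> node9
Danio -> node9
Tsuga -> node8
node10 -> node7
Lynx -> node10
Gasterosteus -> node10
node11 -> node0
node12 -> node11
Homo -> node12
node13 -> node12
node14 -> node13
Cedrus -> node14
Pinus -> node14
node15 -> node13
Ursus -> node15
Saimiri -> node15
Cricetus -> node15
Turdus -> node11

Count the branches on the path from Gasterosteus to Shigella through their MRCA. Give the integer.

The MRCA of Gasterosteus and Shigella is the node subtending ((Oncorhynchus,((Aedes,Shigella),((Candida,Culex),Sorghum))),(((Corvus,Danio),Tsuga),(Lynx,Gasterosteus))).
From Gasterosteus up to that node: 3 branches. From Shigella up to the same node: 4 branches. Total: 3 + 4 = 7.

7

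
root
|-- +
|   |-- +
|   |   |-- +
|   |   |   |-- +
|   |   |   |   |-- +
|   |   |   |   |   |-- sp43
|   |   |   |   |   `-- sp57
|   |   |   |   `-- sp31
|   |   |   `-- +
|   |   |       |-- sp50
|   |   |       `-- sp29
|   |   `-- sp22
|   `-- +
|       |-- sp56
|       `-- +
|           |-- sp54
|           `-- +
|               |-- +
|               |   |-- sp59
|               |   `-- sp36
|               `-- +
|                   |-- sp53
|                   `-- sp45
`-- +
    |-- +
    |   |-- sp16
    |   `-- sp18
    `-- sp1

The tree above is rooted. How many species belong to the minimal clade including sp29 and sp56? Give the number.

12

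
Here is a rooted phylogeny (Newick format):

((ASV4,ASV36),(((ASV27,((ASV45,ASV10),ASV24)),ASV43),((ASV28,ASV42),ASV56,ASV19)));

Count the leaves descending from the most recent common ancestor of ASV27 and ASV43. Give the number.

5

The MRCA of ASV27 and ASV43 is the node subtending ((ASV27,((ASV45,ASV10),ASV24)),ASV43).
That clade contains 5 terminal taxa: ASV10, ASV24, ASV27, ASV43, ASV45.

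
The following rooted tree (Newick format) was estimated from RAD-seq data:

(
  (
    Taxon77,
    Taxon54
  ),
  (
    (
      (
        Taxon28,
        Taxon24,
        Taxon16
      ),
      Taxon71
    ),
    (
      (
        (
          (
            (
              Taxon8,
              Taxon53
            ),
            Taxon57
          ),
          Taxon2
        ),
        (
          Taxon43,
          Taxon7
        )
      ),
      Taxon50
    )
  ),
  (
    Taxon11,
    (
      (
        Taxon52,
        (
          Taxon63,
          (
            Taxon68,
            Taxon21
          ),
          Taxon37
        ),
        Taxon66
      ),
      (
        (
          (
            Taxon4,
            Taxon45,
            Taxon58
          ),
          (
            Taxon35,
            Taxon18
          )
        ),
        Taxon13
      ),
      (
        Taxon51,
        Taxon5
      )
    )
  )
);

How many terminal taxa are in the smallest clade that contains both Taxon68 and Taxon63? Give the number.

The MRCA of Taxon68 and Taxon63 is the node subtending (Taxon63,(Taxon68,Taxon21),Taxon37).
That clade contains 4 terminal taxa: Taxon21, Taxon37, Taxon63, Taxon68.

4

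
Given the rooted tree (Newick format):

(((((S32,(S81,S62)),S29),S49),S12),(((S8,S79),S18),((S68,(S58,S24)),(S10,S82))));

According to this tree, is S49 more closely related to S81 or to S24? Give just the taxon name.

S81

The MRCA of S49 and S81 subtends (((S32,(S81,S62)),S29),S49) (5 taxa).
The MRCA of S49 and S24 is the root, subtending the entire tree (14 taxa).
The first is nested inside the second, so S49 shares a more recent common ancestor with S81.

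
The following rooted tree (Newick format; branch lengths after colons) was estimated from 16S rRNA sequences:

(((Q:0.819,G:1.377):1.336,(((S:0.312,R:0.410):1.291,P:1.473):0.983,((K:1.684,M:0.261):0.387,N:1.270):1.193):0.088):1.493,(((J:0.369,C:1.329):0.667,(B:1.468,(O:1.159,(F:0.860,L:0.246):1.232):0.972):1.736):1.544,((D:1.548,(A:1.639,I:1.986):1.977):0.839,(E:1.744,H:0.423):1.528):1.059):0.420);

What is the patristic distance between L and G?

The path runs L → … → MRCA → … → G; the MRCA is the root of the tree.
Branch lengths along that path: 0.246 + 1.232 + 0.972 + 1.736 + 1.544 + 0.420 + 1.493 + 1.336 + 1.377 = 10.356.

10.356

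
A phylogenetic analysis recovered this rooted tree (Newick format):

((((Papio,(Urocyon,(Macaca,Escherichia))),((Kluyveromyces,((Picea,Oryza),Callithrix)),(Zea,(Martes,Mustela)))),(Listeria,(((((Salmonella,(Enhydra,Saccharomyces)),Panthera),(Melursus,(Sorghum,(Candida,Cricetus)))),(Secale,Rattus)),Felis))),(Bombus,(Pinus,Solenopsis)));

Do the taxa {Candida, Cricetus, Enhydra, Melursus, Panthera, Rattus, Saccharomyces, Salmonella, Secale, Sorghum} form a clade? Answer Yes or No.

The most recent common ancestor of these taxa subtends ((((Salmonella,(Enhydra,Saccharomyces)),Panthera),(Melursus,(Sorghum,(Candida,Cricetus)))),(Secale,Rattus)).
That clade has exactly 10 tips — every listed taxon and nothing else — so the group is monophyletic.

Yes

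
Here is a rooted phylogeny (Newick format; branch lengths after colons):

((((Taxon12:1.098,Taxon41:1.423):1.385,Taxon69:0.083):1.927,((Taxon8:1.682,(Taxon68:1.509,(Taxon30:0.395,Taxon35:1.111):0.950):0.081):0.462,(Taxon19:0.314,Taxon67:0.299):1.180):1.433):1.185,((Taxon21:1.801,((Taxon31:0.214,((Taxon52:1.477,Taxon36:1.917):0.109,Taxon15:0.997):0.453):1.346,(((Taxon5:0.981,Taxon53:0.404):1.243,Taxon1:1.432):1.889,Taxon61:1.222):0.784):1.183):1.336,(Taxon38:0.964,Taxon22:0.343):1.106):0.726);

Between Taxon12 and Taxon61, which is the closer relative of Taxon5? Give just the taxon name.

The MRCA of Taxon5 and Taxon61 subtends (((Taxon5,Taxon53),Taxon1),Taxon61) (4 taxa).
The MRCA of Taxon5 and Taxon12 is the root, subtending the entire tree (20 taxa).
The first is nested inside the second, so Taxon5 shares a more recent common ancestor with Taxon61.

Taxon61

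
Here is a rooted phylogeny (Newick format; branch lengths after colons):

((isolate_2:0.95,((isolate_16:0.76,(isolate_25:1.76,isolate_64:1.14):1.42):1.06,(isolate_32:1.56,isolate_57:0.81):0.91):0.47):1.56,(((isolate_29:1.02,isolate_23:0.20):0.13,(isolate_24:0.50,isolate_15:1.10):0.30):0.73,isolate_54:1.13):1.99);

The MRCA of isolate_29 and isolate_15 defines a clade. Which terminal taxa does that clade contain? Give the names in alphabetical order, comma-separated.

Tracing isolate_29: it sits inside (isolate_29,isolate_23).
Tracing isolate_15: it sits inside (isolate_24,isolate_15).
The smallest clade enclosing both is ((isolate_29,isolate_23),(isolate_24,isolate_15)); the answer is its 4 terminal taxa in alphabetical order.

isolate_15, isolate_23, isolate_24, isolate_29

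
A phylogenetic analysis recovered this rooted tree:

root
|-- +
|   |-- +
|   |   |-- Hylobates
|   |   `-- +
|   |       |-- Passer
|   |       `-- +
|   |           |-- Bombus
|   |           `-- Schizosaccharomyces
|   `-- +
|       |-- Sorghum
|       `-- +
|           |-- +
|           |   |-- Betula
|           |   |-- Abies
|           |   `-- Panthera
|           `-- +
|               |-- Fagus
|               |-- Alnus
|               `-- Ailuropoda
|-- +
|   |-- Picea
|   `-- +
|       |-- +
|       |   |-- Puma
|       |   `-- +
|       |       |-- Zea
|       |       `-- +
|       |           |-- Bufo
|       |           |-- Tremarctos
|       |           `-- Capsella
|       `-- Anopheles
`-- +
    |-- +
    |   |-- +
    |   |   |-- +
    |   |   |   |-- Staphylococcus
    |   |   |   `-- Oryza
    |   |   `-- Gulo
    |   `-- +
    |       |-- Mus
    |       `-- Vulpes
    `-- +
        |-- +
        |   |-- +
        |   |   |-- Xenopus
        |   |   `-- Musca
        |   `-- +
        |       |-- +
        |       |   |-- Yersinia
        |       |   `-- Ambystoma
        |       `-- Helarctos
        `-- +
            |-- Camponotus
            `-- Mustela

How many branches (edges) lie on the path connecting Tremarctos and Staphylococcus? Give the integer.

The MRCA of Tremarctos and Staphylococcus is the root of the tree.
From Tremarctos up to that node: 6 branches. From Staphylococcus up to the same node: 5 branches. Total: 6 + 5 = 11.

11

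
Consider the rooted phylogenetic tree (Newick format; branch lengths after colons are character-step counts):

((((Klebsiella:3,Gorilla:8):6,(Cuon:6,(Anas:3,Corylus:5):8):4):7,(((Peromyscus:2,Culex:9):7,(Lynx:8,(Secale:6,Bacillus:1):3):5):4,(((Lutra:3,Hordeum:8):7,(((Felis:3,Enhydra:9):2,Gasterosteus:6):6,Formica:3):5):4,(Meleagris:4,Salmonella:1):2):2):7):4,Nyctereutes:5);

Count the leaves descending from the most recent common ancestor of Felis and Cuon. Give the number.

The MRCA of Felis and Cuon is the node subtending (((Klebsiella,Gorilla),(Cuon,(Anas,Corylus))),(((Peromyscus,Culex),(Lynx,(Secale,Bacillus))),(((Lutra,Hordeum),(((Felis,Enhydra),Gasterosteus),Formica)),(Meleagris,Salmonella)))).
That clade contains 18 terminal taxa: Anas, Bacillus, Corylus, Culex, Cuon, Enhydra, Felis, Formica, Gasterosteus, Gorilla, Hordeum, Klebsiella, Lutra, Lynx, Meleagris, Peromyscus, Salmonella, Secale.

18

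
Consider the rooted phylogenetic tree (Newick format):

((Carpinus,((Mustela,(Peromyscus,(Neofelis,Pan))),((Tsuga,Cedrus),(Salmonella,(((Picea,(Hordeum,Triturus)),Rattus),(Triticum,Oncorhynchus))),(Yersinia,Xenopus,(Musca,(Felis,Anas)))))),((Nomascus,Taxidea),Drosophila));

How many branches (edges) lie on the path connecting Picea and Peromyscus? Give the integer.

The MRCA of Picea and Peromyscus is the node subtending ((Mustela,(Peromyscus,(Neofelis,Pan))),((Tsuga,Cedrus),(Salmonella,(((Picea,(Hordeum,Triturus)),Rattus),(Triticum,Oncorhynchus))),(Yersinia,Xenopus,(Musca,(Felis,Anas))))).
From Picea up to that node: 6 branches. From Peromyscus up to the same node: 3 branches. Total: 6 + 3 = 9.

9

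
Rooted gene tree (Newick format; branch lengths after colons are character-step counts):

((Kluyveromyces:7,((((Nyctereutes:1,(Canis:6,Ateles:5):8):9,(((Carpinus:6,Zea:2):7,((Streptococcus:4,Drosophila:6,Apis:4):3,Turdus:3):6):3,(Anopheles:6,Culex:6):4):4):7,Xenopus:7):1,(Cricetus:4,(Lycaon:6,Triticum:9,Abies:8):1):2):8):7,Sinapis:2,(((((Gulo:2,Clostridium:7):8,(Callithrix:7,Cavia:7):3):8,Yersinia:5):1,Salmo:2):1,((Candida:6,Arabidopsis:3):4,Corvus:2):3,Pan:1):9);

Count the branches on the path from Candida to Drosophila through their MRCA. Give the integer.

The MRCA of Candida and Drosophila is the root of the tree.
From Candida up to that node: 4 branches. From Drosophila up to the same node: 9 branches. Total: 4 + 9 = 13.

13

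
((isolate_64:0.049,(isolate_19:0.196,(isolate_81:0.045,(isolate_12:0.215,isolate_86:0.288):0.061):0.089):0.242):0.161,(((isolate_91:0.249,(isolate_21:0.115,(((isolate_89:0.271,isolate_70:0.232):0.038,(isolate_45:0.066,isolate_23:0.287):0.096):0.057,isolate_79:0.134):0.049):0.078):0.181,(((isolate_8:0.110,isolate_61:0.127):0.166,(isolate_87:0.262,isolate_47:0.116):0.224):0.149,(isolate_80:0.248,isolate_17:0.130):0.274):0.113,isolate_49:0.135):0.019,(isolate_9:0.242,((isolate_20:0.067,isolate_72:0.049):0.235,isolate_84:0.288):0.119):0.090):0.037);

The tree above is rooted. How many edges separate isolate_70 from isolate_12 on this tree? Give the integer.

13

The MRCA of isolate_70 and isolate_12 is the root of the tree.
From isolate_70 up to that node: 8 branches. From isolate_12 up to the same node: 5 branches. Total: 8 + 5 = 13.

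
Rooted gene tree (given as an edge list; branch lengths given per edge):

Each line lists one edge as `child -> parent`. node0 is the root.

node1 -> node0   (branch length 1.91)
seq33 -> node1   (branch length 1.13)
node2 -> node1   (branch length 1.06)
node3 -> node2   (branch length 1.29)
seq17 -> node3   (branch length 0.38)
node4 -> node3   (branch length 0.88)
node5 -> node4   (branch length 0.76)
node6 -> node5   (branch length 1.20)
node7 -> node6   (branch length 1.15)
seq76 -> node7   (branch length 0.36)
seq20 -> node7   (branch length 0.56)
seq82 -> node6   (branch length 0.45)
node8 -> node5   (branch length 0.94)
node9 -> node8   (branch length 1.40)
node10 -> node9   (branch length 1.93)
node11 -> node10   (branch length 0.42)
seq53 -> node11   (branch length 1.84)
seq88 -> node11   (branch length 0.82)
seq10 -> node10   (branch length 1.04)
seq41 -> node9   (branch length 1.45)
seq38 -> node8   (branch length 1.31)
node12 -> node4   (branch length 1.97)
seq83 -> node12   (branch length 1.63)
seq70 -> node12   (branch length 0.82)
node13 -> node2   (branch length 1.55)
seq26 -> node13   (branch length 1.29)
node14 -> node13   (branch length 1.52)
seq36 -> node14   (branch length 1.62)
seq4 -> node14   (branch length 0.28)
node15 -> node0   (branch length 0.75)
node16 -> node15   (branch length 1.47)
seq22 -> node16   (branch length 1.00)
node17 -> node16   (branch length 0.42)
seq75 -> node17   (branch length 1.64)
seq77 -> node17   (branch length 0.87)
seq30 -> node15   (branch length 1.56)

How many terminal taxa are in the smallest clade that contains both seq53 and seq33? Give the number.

The MRCA of seq53 and seq33 is the node subtending (seq33,((seq17,((((seq76,seq20),seq82),((((seq53,seq88),seq10),seq41),seq38)),(seq83,seq70))),(seq26,(seq36,seq4)))).
That clade contains 15 terminal taxa: seq10, seq17, seq20, seq26, seq33, seq36, seq38, seq4, seq41, seq53, seq70, seq76, seq82, seq83, seq88.

15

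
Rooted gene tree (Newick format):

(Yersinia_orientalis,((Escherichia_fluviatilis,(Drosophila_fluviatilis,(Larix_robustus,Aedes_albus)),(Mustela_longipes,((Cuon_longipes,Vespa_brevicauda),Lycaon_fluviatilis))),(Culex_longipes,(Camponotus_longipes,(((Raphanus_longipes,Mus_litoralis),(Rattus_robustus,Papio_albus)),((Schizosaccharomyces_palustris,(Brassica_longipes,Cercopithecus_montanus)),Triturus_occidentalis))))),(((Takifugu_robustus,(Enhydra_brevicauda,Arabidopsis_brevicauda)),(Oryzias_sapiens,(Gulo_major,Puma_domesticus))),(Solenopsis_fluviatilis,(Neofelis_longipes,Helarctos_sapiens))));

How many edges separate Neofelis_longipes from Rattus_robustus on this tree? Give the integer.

11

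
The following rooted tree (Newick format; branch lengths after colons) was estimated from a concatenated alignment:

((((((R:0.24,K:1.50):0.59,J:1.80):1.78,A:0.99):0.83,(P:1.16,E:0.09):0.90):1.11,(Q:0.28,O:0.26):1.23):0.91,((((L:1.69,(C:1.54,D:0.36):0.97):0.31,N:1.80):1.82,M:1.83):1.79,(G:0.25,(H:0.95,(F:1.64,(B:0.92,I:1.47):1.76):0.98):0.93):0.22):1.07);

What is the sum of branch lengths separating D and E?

9.33

The path runs D → … → MRCA → … → E; the MRCA is the root of the tree.
Branch lengths along that path: 0.36 + 0.97 + 0.31 + 1.82 + 1.79 + 1.07 + 0.91 + 1.11 + 0.90 + 0.09 = 9.33.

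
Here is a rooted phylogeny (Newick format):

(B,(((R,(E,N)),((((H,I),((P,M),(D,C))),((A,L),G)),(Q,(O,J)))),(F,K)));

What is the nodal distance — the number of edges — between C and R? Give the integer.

The MRCA of C and R is the node subtending ((R,(E,N)),((((H,I),((P,M),(D,C))),((A,L),G)),(Q,(O,J)))).
From C up to that node: 6 branches. From R up to the same node: 2 branches. Total: 6 + 2 = 8.

8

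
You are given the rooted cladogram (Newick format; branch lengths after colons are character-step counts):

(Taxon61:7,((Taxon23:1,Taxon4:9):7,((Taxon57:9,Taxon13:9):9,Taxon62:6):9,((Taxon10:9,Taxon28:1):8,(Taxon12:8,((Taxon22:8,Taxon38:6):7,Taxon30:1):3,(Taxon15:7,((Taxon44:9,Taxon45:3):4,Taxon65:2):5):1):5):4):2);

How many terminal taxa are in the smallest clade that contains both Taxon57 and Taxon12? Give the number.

The MRCA of Taxon57 and Taxon12 is the node subtending ((Taxon23,Taxon4),((Taxon57,Taxon13),Taxon62),((Taxon10,Taxon28),(Taxon12,((Taxon22,Taxon38),Taxon30),(Taxon15,((Taxon44,Taxon45),Taxon65))))).
That clade contains 15 terminal taxa: Taxon10, Taxon12, Taxon13, Taxon15, Taxon22, Taxon23, Taxon28, Taxon30, Taxon38, Taxon4, Taxon44, Taxon45, Taxon57, Taxon62, Taxon65.

15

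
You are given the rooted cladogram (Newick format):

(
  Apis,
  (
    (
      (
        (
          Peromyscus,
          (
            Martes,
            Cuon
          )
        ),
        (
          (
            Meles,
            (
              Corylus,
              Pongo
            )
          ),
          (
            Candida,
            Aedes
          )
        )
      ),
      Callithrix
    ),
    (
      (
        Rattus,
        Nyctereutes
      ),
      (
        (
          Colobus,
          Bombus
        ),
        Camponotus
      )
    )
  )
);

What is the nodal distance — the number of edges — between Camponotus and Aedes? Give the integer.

The MRCA of Camponotus and Aedes is the node subtending ((((Peromyscus,(Martes,Cuon)),((Meles,(Corylus,Pongo)),(Candida,Aedes))),Callithrix),((Rattus,Nyctereutes),((Colobus,Bombus),Camponotus))).
From Camponotus up to that node: 3 branches. From Aedes up to the same node: 5 branches. Total: 3 + 5 = 8.

8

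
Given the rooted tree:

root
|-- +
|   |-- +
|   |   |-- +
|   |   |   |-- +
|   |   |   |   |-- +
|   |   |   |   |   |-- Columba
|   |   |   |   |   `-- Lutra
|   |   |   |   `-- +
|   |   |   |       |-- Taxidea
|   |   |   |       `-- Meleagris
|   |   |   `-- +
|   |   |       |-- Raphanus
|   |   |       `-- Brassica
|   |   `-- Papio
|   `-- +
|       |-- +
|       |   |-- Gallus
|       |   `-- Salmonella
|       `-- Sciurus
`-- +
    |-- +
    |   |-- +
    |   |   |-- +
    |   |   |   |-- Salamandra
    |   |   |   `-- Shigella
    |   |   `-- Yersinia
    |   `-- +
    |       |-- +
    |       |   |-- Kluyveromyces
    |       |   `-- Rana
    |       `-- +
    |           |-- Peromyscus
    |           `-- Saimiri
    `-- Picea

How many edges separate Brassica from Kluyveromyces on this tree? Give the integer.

The MRCA of Brassica and Kluyveromyces is the root of the tree.
From Brassica up to that node: 5 branches. From Kluyveromyces up to the same node: 5 branches. Total: 5 + 5 = 10.

10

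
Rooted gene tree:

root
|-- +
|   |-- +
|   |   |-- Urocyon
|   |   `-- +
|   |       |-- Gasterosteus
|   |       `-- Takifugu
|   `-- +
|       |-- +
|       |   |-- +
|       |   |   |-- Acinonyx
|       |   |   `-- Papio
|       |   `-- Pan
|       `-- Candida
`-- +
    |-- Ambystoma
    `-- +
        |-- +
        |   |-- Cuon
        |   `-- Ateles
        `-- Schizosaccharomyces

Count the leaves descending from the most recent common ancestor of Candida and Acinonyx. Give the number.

4

The MRCA of Candida and Acinonyx is the node subtending (((Acinonyx,Papio),Pan),Candida).
That clade contains 4 terminal taxa: Acinonyx, Candida, Pan, Papio.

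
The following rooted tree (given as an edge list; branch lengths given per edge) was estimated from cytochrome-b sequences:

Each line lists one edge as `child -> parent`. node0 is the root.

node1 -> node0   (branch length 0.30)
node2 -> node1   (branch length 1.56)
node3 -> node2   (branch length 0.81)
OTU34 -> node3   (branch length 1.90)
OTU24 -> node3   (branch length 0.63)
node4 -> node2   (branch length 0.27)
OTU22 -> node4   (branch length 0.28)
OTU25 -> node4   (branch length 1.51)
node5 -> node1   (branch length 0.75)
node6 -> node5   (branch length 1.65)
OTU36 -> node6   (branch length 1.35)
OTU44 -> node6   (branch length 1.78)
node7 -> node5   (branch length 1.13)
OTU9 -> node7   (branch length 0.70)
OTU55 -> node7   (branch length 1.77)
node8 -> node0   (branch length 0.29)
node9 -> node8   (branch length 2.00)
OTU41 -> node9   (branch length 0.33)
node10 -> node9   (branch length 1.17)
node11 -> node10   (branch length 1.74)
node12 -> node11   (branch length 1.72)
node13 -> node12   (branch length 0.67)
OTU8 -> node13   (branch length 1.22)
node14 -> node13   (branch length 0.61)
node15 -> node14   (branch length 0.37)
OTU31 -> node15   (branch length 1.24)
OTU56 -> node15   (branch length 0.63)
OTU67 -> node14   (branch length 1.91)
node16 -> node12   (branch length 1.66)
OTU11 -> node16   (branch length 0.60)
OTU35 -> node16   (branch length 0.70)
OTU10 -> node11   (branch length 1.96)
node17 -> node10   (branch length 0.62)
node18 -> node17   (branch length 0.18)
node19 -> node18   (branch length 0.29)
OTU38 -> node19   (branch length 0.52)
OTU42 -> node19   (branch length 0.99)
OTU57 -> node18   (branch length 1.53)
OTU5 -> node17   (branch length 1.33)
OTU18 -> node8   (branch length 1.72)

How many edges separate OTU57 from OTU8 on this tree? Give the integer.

The MRCA of OTU57 and OTU8 is the node subtending ((((OTU8,((OTU31,OTU56),OTU67)),(OTU11,OTU35)),OTU10),(((OTU38,OTU42),OTU57),OTU5)).
From OTU57 up to that node: 3 branches. From OTU8 up to the same node: 4 branches. Total: 3 + 4 = 7.

7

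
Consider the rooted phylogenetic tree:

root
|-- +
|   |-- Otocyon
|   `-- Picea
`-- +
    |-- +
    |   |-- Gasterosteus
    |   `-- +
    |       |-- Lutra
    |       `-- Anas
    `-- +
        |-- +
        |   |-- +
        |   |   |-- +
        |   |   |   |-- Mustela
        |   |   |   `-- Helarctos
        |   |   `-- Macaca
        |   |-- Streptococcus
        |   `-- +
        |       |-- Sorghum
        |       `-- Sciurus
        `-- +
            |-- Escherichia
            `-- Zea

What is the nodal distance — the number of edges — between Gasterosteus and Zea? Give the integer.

The MRCA of Gasterosteus and Zea is the node subtending ((Gasterosteus,(Lutra,Anas)),((((Mustela,Helarctos),Macaca),Streptococcus,(Sorghum,Sciurus)),(Escherichia,Zea))).
From Gasterosteus up to that node: 2 branches. From Zea up to the same node: 3 branches. Total: 2 + 3 = 5.

5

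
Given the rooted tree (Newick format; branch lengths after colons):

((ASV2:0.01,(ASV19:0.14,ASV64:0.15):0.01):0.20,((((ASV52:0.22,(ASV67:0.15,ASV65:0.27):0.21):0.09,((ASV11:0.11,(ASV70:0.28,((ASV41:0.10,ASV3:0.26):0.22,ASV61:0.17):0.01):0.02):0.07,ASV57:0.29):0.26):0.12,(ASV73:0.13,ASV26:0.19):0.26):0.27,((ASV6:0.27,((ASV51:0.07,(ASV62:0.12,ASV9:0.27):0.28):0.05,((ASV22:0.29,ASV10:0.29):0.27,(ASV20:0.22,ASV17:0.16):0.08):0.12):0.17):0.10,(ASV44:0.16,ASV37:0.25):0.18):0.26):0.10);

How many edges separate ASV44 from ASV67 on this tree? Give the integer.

8

The MRCA of ASV44 and ASV67 is the node subtending ((((ASV52,(ASV67,ASV65)),((ASV11,(ASV70,((ASV41,ASV3),ASV61))),ASV57)),(ASV73,ASV26)),((ASV6,((ASV51,(ASV62,ASV9)),((ASV22,ASV10),(ASV20,ASV17)))),(ASV44,ASV37))).
From ASV44 up to that node: 3 branches. From ASV67 up to the same node: 5 branches. Total: 3 + 5 = 8.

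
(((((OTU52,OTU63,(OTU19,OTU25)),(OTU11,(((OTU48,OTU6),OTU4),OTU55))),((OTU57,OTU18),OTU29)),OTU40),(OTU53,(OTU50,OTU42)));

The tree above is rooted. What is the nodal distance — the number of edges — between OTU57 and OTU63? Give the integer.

6

The MRCA of OTU57 and OTU63 is the node subtending (((OTU52,OTU63,(OTU19,OTU25)),(OTU11,(((OTU48,OTU6),OTU4),OTU55))),((OTU57,OTU18),OTU29)).
From OTU57 up to that node: 3 branches. From OTU63 up to the same node: 3 branches. Total: 3 + 3 = 6.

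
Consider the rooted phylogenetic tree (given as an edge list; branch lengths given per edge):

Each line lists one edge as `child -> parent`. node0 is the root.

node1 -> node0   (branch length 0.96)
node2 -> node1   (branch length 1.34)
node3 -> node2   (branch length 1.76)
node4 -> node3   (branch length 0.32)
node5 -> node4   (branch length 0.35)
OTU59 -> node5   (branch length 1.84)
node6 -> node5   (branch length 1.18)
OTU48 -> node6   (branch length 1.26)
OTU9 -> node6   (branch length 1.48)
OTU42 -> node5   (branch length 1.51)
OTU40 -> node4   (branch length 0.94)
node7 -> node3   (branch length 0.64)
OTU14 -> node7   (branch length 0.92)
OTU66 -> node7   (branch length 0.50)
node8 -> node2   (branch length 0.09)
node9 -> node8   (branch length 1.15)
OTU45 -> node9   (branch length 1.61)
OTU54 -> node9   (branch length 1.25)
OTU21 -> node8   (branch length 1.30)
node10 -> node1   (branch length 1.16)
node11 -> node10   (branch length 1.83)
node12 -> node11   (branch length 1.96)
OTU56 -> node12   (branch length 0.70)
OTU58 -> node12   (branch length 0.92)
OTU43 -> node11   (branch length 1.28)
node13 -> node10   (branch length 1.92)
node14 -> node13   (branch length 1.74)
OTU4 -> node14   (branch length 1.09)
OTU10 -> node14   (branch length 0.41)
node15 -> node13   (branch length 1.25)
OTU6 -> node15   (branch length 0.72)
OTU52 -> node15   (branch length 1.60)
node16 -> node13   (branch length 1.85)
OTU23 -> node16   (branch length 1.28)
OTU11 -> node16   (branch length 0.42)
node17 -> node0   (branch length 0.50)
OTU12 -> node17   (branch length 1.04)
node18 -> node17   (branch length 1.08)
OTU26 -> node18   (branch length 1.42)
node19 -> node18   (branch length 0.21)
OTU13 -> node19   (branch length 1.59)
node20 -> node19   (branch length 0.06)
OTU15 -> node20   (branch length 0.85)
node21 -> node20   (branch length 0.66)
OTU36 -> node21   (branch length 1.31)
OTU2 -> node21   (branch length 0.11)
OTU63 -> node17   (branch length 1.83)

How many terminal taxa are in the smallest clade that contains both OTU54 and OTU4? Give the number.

The MRCA of OTU54 and OTU4 is the node subtending (((((OTU59,(OTU48,OTU9),OTU42),OTU40),(OTU14,OTU66)),((OTU45,OTU54),OTU21)),(((OTU56,OTU58),OTU43),((OTU4,OTU10),(OTU6,OTU52),(OTU23,OTU11)))).
That clade contains 19 terminal taxa: OTU10, OTU11, OTU14, OTU21, OTU23, OTU4, OTU40, OTU42, OTU43, OTU45, OTU48, OTU52, OTU54, OTU56, OTU58, OTU59, OTU6, OTU66, OTU9.

19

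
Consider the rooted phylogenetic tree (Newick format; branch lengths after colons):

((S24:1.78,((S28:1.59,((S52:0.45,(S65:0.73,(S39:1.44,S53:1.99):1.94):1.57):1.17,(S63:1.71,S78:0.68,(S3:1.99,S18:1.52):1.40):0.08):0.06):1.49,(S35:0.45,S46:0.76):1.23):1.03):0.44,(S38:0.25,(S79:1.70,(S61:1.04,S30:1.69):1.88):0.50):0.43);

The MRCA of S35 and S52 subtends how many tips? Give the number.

11

The MRCA of S35 and S52 is the node subtending ((S28,((S52,(S65,(S39,S53))),(S63,S78,(S3,S18)))),(S35,S46)).
That clade contains 11 terminal taxa: S18, S28, S3, S35, S39, S46, S52, S53, S63, S65, S78.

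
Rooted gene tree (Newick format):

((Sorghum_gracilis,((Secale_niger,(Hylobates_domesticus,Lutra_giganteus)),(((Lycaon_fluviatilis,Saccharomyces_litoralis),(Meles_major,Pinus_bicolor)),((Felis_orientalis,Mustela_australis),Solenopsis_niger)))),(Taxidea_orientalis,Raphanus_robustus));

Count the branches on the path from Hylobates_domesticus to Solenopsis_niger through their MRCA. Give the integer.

The MRCA of Hylobates_domesticus and Solenopsis_niger is the node subtending ((Secale_niger,(Hylobates_domesticus,Lutra_giganteus)),(((Lycaon_fluviatilis,Saccharomyces_litoralis),(Meles_major,Pinus_bicolor)),((Felis_orientalis,Mustela_australis),Solenopsis_niger))).
From Hylobates_domesticus up to that node: 3 branches. From Solenopsis_niger up to the same node: 3 branches. Total: 3 + 3 = 6.

6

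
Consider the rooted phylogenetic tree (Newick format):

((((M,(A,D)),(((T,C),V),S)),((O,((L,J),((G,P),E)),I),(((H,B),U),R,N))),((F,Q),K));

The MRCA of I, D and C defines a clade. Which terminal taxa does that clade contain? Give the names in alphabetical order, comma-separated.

Tracing I: it sits inside (O,((L,J),((G,P),E)),I).
Tracing D: it sits inside (A,D).
Tracing C: it sits inside (T,C).
The smallest clade enclosing all 3 is (((M,(A,D)),(((T,C),V),S)),((O,((L,J),((G,P),E)),I),(((H,B),U),R,N))); the answer is its 19 terminal taxa in alphabetical order.

A, B, C, D, E, G, H, I, J, L, M, N, O, P, R, S, T, U, V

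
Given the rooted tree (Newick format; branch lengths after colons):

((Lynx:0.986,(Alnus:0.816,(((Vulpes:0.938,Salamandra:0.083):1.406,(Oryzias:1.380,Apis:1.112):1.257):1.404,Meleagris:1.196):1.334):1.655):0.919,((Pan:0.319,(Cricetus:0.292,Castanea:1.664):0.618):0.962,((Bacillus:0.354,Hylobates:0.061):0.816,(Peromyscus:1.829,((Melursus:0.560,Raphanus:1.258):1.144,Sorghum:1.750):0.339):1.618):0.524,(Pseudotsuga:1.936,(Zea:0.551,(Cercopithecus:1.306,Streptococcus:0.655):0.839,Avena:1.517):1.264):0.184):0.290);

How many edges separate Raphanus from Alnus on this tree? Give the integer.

9

The MRCA of Raphanus and Alnus is the root of the tree.
From Raphanus up to that node: 6 branches. From Alnus up to the same node: 3 branches. Total: 6 + 3 = 9.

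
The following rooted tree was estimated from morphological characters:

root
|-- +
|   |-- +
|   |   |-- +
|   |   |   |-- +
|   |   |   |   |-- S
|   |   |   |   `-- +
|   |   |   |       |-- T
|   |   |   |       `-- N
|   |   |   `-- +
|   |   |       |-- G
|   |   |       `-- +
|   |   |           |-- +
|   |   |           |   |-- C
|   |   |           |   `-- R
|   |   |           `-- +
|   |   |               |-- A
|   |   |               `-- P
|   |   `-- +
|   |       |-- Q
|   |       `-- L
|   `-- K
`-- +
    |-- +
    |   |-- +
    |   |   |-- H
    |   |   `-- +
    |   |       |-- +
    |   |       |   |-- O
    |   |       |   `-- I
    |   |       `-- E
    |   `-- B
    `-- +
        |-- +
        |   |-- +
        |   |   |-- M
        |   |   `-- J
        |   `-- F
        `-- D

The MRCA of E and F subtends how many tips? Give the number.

9

The MRCA of E and F is the node subtending (((H,((O,I),E)),B),(((M,J),F),D)).
That clade contains 9 terminal taxa: B, D, E, F, H, I, J, M, O.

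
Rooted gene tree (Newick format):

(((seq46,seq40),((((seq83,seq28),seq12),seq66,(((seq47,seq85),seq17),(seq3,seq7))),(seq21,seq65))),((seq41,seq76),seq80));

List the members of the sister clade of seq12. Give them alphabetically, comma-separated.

seq28, seq83

seq12 attaches to the tree at the node subtending ((seq83,seq28),seq12).
The other lineage descending from that same node — the sister group — is (seq83,seq28); its 2 tips in alphabetical order are the answer.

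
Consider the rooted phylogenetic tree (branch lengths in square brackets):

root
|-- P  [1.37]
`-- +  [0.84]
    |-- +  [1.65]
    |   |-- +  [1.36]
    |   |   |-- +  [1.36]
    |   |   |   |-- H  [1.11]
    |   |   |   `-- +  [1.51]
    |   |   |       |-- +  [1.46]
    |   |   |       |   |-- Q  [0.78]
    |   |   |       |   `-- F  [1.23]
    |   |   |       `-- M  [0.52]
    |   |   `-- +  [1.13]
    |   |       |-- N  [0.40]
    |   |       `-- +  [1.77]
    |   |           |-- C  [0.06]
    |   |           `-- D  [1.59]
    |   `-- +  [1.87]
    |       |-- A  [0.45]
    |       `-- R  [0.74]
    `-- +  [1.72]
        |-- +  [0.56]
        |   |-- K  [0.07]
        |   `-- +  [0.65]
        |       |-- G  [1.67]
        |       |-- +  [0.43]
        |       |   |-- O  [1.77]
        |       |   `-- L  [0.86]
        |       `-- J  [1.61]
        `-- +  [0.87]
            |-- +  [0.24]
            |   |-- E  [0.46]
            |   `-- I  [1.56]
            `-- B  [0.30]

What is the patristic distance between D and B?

10.39

The path runs D → … → MRCA → … → B; the MRCA is the node subtending ((((H,((Q,F),M)),(N,(C,D))),(A,R)),((K,(G,(O,L),J)),((E,I),B))).
Branch lengths along that path: 1.59 + 1.77 + 1.13 + 1.36 + 1.65 + 1.72 + 0.87 + 0.30 = 10.39.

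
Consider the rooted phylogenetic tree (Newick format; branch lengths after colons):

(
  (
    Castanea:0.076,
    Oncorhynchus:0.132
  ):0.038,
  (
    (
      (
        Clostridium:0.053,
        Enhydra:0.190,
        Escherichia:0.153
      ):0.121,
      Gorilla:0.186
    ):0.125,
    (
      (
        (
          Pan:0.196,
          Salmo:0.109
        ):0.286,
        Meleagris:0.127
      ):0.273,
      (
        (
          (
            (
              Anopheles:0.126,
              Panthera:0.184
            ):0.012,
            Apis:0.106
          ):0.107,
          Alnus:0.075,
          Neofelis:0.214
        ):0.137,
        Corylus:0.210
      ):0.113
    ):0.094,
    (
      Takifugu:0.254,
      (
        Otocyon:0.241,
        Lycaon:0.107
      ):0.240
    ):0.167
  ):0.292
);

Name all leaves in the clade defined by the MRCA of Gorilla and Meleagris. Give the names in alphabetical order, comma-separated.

Alnus, Anopheles, Apis, Clostridium, Corylus, Enhydra, Escherichia, Gorilla, Lycaon, Meleagris, Neofelis, Otocyon, Pan, Panthera, Salmo, Takifugu

Tracing Gorilla: it sits inside ((Clostridium,Enhydra,Escherichia),Gorilla).
Tracing Meleagris: it sits inside ((Pan,Salmo),Meleagris).
The smallest clade enclosing both is (((Clostridium,Enhydra,Escherichia),Gorilla),(((Pan,Salmo),Meleagris),((((Anopheles,Panthera),Apis),Alnus,Neofelis),Corylus)),(Takifugu,(Otocyon,Lycaon))); the answer is its 16 terminal taxa in alphabetical order.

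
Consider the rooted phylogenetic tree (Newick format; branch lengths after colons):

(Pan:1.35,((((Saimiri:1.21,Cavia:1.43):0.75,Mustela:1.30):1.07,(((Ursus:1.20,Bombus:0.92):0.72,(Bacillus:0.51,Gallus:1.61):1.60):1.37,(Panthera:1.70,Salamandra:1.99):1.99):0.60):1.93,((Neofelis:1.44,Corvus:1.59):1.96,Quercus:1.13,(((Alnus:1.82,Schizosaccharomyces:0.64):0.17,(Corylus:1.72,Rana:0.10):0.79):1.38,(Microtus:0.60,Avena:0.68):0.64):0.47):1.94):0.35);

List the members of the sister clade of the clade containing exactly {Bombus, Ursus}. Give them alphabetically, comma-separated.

The clade containing exactly {Bombus, Ursus} attaches to the tree at the node subtending ((Ursus,Bombus),(Bacillus,Gallus)).
The other lineage descending from that same node — the sister group — is (Bacillus,Gallus); its 2 tips in alphabetical order are the answer.

Bacillus, Gallus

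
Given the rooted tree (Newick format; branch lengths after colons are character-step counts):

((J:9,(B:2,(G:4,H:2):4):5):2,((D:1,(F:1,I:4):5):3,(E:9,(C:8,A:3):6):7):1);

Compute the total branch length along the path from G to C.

37

The path runs G → … → MRCA → … → C; the MRCA is the root of the tree.
Branch lengths along that path: 4 + 4 + 5 + 2 + 1 + 7 + 6 + 8 = 37.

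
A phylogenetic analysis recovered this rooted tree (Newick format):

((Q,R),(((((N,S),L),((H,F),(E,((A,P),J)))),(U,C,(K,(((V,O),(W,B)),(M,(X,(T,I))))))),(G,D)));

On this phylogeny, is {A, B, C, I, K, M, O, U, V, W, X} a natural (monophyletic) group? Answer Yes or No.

No

The MRCA of the listed taxa subtends ((((N,S),L),((H,F),(E,((A,P),J)))),(U,C,(K,(((V,O),(W,B)),(M,(X,(T,I))))))).
That clade also contains E, F, H, J, L, N, P, S, T, which are not in the proposed group, so the group is not monophyletic.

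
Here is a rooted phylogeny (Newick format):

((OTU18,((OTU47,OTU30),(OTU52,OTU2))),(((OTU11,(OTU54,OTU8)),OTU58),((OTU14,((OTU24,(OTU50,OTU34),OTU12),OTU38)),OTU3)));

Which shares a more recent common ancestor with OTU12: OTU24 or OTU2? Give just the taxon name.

OTU24

The MRCA of OTU12 and OTU24 subtends (OTU24,(OTU50,OTU34),OTU12) (4 taxa).
The MRCA of OTU12 and OTU2 is the root, subtending the entire tree (16 taxa).
The first is nested inside the second, so OTU12 shares a more recent common ancestor with OTU24.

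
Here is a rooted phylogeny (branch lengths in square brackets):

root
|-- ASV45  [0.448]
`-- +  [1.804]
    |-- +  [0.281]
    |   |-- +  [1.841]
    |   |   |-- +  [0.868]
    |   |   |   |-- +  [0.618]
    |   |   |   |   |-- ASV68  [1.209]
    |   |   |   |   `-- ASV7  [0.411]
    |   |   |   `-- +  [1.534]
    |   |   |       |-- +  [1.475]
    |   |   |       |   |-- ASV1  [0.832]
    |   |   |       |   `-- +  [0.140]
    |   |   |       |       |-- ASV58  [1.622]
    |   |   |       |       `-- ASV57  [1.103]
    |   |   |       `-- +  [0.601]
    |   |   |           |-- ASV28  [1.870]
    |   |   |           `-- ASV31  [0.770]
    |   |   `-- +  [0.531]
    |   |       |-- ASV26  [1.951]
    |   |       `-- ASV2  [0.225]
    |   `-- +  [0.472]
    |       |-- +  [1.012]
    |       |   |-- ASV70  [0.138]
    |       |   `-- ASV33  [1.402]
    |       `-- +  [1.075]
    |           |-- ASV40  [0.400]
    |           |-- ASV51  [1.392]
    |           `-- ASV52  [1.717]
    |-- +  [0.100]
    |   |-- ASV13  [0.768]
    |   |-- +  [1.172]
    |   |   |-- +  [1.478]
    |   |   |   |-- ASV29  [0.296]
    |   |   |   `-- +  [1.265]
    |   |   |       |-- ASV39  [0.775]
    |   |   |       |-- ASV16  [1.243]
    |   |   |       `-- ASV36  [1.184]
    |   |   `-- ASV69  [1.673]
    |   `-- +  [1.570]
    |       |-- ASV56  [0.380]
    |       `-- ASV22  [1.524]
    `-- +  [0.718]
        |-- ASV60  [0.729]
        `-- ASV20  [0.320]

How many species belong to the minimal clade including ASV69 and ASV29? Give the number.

5

The MRCA of ASV69 and ASV29 is the node subtending ((ASV29,(ASV39,ASV16,ASV36)),ASV69).
That clade contains 5 terminal taxa: ASV16, ASV29, ASV36, ASV39, ASV69.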